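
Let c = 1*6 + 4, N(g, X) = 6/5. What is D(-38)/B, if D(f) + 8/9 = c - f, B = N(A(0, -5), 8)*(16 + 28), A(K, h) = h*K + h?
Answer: 265/297 ≈ 0.89226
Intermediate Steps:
A(K, h) = h + K*h (A(K, h) = K*h + h = h + K*h)
N(g, X) = 6/5 (N(g, X) = 6*(1/5) = 6/5)
B = 264/5 (B = 6*(16 + 28)/5 = (6/5)*44 = 264/5 ≈ 52.800)
c = 10 (c = 6 + 4 = 10)
D(f) = 82/9 - f (D(f) = -8/9 + (10 - f) = 82/9 - f)
D(-38)/B = (82/9 - 1*(-38))/(264/5) = (82/9 + 38)*(5/264) = (424/9)*(5/264) = 265/297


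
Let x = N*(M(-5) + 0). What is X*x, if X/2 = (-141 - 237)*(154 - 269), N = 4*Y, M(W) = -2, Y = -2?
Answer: 1391040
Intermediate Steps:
N = -8 (N = 4*(-2) = -8)
x = 16 (x = -8*(-2 + 0) = -8*(-2) = 16)
X = 86940 (X = 2*((-141 - 237)*(154 - 269)) = 2*(-378*(-115)) = 2*43470 = 86940)
X*x = 86940*16 = 1391040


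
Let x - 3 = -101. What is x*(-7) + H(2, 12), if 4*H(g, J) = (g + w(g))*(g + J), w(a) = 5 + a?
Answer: 1435/2 ≈ 717.50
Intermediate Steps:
x = -98 (x = 3 - 101 = -98)
H(g, J) = (5 + 2*g)*(J + g)/4 (H(g, J) = ((g + (5 + g))*(g + J))/4 = ((5 + 2*g)*(J + g))/4 = (5 + 2*g)*(J + g)/4)
x*(-7) + H(2, 12) = -98*(-7) + ((¼)*2² + (¼)*12*2 + (¼)*12*(5 + 2) + (¼)*2*(5 + 2)) = 686 + ((¼)*4 + 6 + (¼)*12*7 + (¼)*2*7) = 686 + (1 + 6 + 21 + 7/2) = 686 + 63/2 = 1435/2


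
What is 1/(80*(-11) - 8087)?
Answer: -1/8967 ≈ -0.00011152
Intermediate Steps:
1/(80*(-11) - 8087) = 1/(-880 - 8087) = 1/(-8967) = -1/8967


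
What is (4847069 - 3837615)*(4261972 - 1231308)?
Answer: 3059315897456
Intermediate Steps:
(4847069 - 3837615)*(4261972 - 1231308) = 1009454*3030664 = 3059315897456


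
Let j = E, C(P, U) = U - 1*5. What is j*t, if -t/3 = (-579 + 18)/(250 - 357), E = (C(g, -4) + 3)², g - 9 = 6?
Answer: -60588/107 ≈ -566.24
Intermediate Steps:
g = 15 (g = 9 + 6 = 15)
C(P, U) = -5 + U (C(P, U) = U - 5 = -5 + U)
E = 36 (E = ((-5 - 4) + 3)² = (-9 + 3)² = (-6)² = 36)
t = -1683/107 (t = -3*(-579 + 18)/(250 - 357) = -(-1683)/(-107) = -(-1683)*(-1)/107 = -3*561/107 = -1683/107 ≈ -15.729)
j = 36
j*t = 36*(-1683/107) = -60588/107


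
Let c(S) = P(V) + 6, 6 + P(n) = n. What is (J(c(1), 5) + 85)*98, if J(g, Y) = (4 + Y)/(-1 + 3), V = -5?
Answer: 8771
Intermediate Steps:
P(n) = -6 + n
c(S) = -5 (c(S) = (-6 - 5) + 6 = -11 + 6 = -5)
J(g, Y) = 2 + Y/2 (J(g, Y) = (4 + Y)/2 = (4 + Y)*(1/2) = 2 + Y/2)
(J(c(1), 5) + 85)*98 = ((2 + (1/2)*5) + 85)*98 = ((2 + 5/2) + 85)*98 = (9/2 + 85)*98 = (179/2)*98 = 8771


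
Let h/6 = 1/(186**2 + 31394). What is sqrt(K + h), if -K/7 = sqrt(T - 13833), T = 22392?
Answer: sqrt(98985 - 22862070525*sqrt(951))/32995 ≈ 25.448*I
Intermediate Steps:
K = -21*sqrt(951) (K = -7*sqrt(22392 - 13833) = -21*sqrt(951) ≈ -647.60)
h = 3/32995 (h = 6/(186**2 + 31394) = 6/(34596 + 31394) = 6/65990 = 6*(1/65990) = 3/32995 ≈ 9.0923e-5)
sqrt(K + h) = sqrt(-21*sqrt(951) + 3/32995) = sqrt(3/32995 - 21*sqrt(951))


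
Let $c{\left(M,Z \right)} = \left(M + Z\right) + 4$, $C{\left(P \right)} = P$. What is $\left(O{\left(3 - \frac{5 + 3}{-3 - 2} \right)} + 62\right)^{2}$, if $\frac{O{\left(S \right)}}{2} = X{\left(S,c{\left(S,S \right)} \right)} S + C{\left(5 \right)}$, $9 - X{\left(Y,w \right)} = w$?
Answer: $\frac{695556}{625} \approx 1112.9$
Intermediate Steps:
$c{\left(M,Z \right)} = 4 + M + Z$
$X{\left(Y,w \right)} = 9 - w$
$O{\left(S \right)} = 10 + 2 S \left(5 - 2 S\right)$ ($O{\left(S \right)} = 2 \left(\left(9 - \left(4 + S + S\right)\right) S + 5\right) = 2 \left(\left(9 - \left(4 + 2 S\right)\right) S + 5\right) = 2 \left(\left(5 - 2 S\right) S + 5\right) = 2 \left(S \left(5 - 2 S\right) + 5\right) = 2 \left(5 + S \left(5 - 2 S\right)\right) = 10 + 2 S \left(5 - 2 S\right)$)
$\left(O{\left(3 - \frac{5 + 3}{-3 - 2} \right)} + 62\right)^{2} = \left(\left(10 - 2 \left(3 - \frac{5 + 3}{-3 - 2}\right) \left(-5 + 2 \left(3 - \frac{5 + 3}{-3 - 2}\right)\right)\right) + 62\right)^{2} = \left(\left(10 - 2 \left(3 - \frac{8}{-5}\right) \left(-5 + 2 \left(3 - \frac{8}{-5}\right)\right)\right) + 62\right)^{2} = \left(\left(10 - 2 \left(3 - 8 \left(- \frac{1}{5}\right)\right) \left(-5 + 2 \left(3 - 8 \left(- \frac{1}{5}\right)\right)\right)\right) + 62\right)^{2} = \left(\left(10 - 2 \left(3 - - \frac{8}{5}\right) \left(-5 + 2 \left(3 - - \frac{8}{5}\right)\right)\right) + 62\right)^{2} = \left(\left(10 - 2 \left(3 + \frac{8}{5}\right) \left(-5 + 2 \left(3 + \frac{8}{5}\right)\right)\right) + 62\right)^{2} = \left(\left(10 - \frac{46 \left(-5 + 2 \cdot \frac{23}{5}\right)}{5}\right) + 62\right)^{2} = \left(\left(10 - \frac{46 \left(-5 + \frac{46}{5}\right)}{5}\right) + 62\right)^{2} = \left(\left(10 - \frac{46}{5} \cdot \frac{21}{5}\right) + 62\right)^{2} = \left(\left(10 - \frac{966}{25}\right) + 62\right)^{2} = \left(- \frac{716}{25} + 62\right)^{2} = \left(\frac{834}{25}\right)^{2} = \frac{695556}{625}$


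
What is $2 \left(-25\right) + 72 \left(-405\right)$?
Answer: $-29210$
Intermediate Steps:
$2 \left(-25\right) + 72 \left(-405\right) = -50 - 29160 = -29210$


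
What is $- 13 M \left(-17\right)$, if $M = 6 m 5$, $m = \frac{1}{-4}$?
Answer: $- \frac{3315}{2} \approx -1657.5$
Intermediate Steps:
$m = - \frac{1}{4} \approx -0.25$
$M = - \frac{15}{2}$ ($M = 6 \left(- \frac{1}{4}\right) 5 = \left(- \frac{3}{2}\right) 5 = - \frac{15}{2} \approx -7.5$)
$- 13 M \left(-17\right) = \left(-13\right) \left(- \frac{15}{2}\right) \left(-17\right) = \frac{195}{2} \left(-17\right) = - \frac{3315}{2}$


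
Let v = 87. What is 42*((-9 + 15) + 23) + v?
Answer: 1305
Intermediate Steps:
42*((-9 + 15) + 23) + v = 42*((-9 + 15) + 23) + 87 = 42*(6 + 23) + 87 = 42*29 + 87 = 1218 + 87 = 1305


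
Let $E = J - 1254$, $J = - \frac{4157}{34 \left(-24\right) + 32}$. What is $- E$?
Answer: $\frac{978979}{784} \approx 1248.7$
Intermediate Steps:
$J = \frac{4157}{784}$ ($J = - \frac{4157}{-816 + 32} = - \frac{4157}{-784} = \left(-4157\right) \left(- \frac{1}{784}\right) = \frac{4157}{784} \approx 5.3023$)
$E = - \frac{978979}{784}$ ($E = \frac{4157}{784} - 1254 = - \frac{978979}{784} \approx -1248.7$)
$- E = \left(-1\right) \left(- \frac{978979}{784}\right) = \frac{978979}{784}$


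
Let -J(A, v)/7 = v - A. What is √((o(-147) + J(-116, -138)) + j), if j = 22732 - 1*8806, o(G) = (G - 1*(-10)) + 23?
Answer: √13966 ≈ 118.18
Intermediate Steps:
o(G) = 33 + G (o(G) = (G + 10) + 23 = (10 + G) + 23 = 33 + G)
j = 13926 (j = 22732 - 8806 = 13926)
J(A, v) = -7*v + 7*A (J(A, v) = -7*(v - A) = -7*v + 7*A)
√((o(-147) + J(-116, -138)) + j) = √(((33 - 147) + (-7*(-138) + 7*(-116))) + 13926) = √((-114 + (966 - 812)) + 13926) = √((-114 + 154) + 13926) = √(40 + 13926) = √13966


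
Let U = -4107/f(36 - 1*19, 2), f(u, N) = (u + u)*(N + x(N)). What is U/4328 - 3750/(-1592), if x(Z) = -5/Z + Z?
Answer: 34216319/14641624 ≈ 2.3369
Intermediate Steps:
x(Z) = Z - 5/Z
f(u, N) = 2*u*(-5/N + 2*N) (f(u, N) = (u + u)*(N + (N - 5/N)) = (2*u)*(-5/N + 2*N) = 2*u*(-5/N + 2*N))
U = -1369/17 (U = -4107/(-10*(36 - 1*19)/2 + 4*2*(36 - 1*19)) = -4107/(-10*(36 - 19)*½ + 4*2*(36 - 19)) = -4107/(-10*17*½ + 4*2*17) = -4107/(-85 + 136) = -4107/51 = -4107*1/51 = -1369/17 ≈ -80.529)
U/4328 - 3750/(-1592) = -1369/17/4328 - 3750/(-1592) = -1369/17*1/4328 - 3750*(-1/1592) = -1369/73576 + 1875/796 = 34216319/14641624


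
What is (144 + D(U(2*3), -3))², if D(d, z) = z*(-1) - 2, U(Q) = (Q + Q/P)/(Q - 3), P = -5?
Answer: 21025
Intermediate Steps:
U(Q) = 4*Q/(5*(-3 + Q)) (U(Q) = (Q + Q/(-5))/(Q - 3) = (Q + Q*(-⅕))/(-3 + Q) = (Q - Q/5)/(-3 + Q) = (4*Q/5)/(-3 + Q) = 4*Q/(5*(-3 + Q)))
D(d, z) = -2 - z (D(d, z) = -z - 2 = -2 - z)
(144 + D(U(2*3), -3))² = (144 + (-2 - 1*(-3)))² = (144 + (-2 + 3))² = (144 + 1)² = 145² = 21025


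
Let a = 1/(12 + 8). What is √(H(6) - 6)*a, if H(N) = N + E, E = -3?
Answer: I*√3/20 ≈ 0.086603*I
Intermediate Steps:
H(N) = -3 + N (H(N) = N - 3 = -3 + N)
a = 1/20 ≈ 0.050000
√(H(6) - 6)*a = √((-3 + 6) - 6)*(1/20) = √(3 - 6)*(1/20) = √(-3)*(1/20) = (I*√3)*(1/20) = I*√3/20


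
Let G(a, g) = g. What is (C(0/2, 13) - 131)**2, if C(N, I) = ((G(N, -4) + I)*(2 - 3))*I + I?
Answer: 55225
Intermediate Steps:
C(N, I) = I + I*(4 - I) (C(N, I) = ((-4 + I)*(2 - 3))*I + I = ((-4 + I)*(-1))*I + I = (4 - I)*I + I = I*(4 - I) + I = I + I*(4 - I))
(C(0/2, 13) - 131)**2 = (13*(5 - 1*13) - 131)**2 = (13*(5 - 13) - 131)**2 = (13*(-8) - 131)**2 = (-104 - 131)**2 = (-235)**2 = 55225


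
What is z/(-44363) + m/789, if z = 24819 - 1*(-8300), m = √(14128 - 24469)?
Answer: -33119/44363 + I*√1149/263 ≈ -0.74655 + 0.12889*I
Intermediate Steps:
m = 3*I*√1149 (m = √(-10341) = 3*I*√1149 ≈ 101.69*I)
z = 33119 (z = 24819 + 8300 = 33119)
z/(-44363) + m/789 = 33119/(-44363) + (3*I*√1149)/789 = 33119*(-1/44363) + (3*I*√1149)*(1/789) = -33119/44363 + I*√1149/263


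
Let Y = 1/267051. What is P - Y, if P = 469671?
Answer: 125426110220/267051 ≈ 4.6967e+5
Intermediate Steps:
Y = 1/267051 ≈ 3.7446e-6
P - Y = 469671 - 1*1/267051 = 469671 - 1/267051 = 125426110220/267051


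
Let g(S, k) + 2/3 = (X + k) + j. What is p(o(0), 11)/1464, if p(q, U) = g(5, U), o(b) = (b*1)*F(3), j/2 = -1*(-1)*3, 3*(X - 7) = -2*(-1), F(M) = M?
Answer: 1/61 ≈ 0.016393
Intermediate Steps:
X = 23/3 (X = 7 + (-2*(-1))/3 = 7 + (1/3)*2 = 7 + 2/3 = 23/3 ≈ 7.6667)
j = 6 (j = 2*(-1*(-1)*3) = 2*(1*3) = 2*3 = 6)
g(S, k) = 13 + k (g(S, k) = -2/3 + ((23/3 + k) + 6) = -2/3 + (41/3 + k) = 13 + k)
o(b) = 3*b (o(b) = (b*1)*3 = b*3 = 3*b)
p(q, U) = 13 + U
p(o(0), 11)/1464 = (13 + 11)/1464 = 24*(1/1464) = 1/61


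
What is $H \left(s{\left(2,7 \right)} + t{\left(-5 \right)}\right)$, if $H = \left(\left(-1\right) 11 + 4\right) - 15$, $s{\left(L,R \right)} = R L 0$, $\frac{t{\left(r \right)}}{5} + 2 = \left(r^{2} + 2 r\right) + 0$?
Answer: $-1430$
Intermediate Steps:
$t{\left(r \right)} = -10 + 5 r^{2} + 10 r$ ($t{\left(r \right)} = -10 + 5 \left(\left(r^{2} + 2 r\right) + 0\right) = -10 + 5 \left(r^{2} + 2 r\right) = -10 + \left(5 r^{2} + 10 r\right) = -10 + 5 r^{2} + 10 r$)
$s{\left(L,R \right)} = 0$ ($s{\left(L,R \right)} = L R 0 = 0$)
$H = -22$ ($H = \left(-11 + 4\right) - 15 = -7 - 15 = -22$)
$H \left(s{\left(2,7 \right)} + t{\left(-5 \right)}\right) = - 22 \left(0 + \left(-10 + 5 \left(-5\right)^{2} + 10 \left(-5\right)\right)\right) = - 22 \left(0 - -65\right) = - 22 \left(0 + 65\right) = \left(-22\right) 65 = -1430$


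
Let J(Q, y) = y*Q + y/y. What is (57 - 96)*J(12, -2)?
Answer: 897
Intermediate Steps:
J(Q, y) = 1 + Q*y (J(Q, y) = Q*y + 1 = 1 + Q*y)
(57 - 96)*J(12, -2) = (57 - 96)*(1 + 12*(-2)) = -39*(1 - 24) = -39*(-23) = 897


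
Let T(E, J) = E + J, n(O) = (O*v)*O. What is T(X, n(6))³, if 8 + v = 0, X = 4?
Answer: -22906304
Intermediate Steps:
v = -8 (v = -8 + 0 = -8)
n(O) = -8*O² (n(O) = (O*(-8))*O = (-8*O)*O = -8*O²)
T(X, n(6))³ = (4 - 8*6²)³ = (4 - 8*36)³ = (4 - 288)³ = (-284)³ = -22906304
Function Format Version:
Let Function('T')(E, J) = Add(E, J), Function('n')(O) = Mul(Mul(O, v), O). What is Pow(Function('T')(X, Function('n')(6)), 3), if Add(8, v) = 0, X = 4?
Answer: -22906304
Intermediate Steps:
v = -8 (v = Add(-8, 0) = -8)
Function('n')(O) = Mul(-8, Pow(O, 2)) (Function('n')(O) = Mul(Mul(O, -8), O) = Mul(Mul(-8, O), O) = Mul(-8, Pow(O, 2)))
Pow(Function('T')(X, Function('n')(6)), 3) = Pow(Add(4, Mul(-8, Pow(6, 2))), 3) = Pow(Add(4, Mul(-8, 36)), 3) = Pow(Add(4, -288), 3) = Pow(-284, 3) = -22906304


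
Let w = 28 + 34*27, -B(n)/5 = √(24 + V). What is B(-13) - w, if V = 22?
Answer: -946 - 5*√46 ≈ -979.91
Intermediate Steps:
B(n) = -5*√46 (B(n) = -5*√(24 + 22) = -5*√46)
w = 946 (w = 28 + 918 = 946)
B(-13) - w = -5*√46 - 1*946 = -5*√46 - 946 = -946 - 5*√46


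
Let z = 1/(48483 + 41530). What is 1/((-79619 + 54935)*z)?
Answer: -8183/2244 ≈ -3.6466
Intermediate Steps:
z = 1/90013 ≈ 1.1109e-5
1/((-79619 + 54935)*z) = 1/((-79619 + 54935)*(1/90013)) = 90013/(-24684) = -1/24684*90013 = -8183/2244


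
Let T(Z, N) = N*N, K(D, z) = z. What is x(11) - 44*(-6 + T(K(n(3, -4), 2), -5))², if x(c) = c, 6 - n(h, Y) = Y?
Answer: -15873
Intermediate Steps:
n(h, Y) = 6 - Y
T(Z, N) = N²
x(11) - 44*(-6 + T(K(n(3, -4), 2), -5))² = 11 - 44*(-6 + (-5)²)² = 11 - 44*(-6 + 25)² = 11 - 44*19² = 11 - 44*361 = 11 - 15884 = -15873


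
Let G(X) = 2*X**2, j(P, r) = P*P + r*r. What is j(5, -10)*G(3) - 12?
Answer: 2238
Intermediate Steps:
j(P, r) = P**2 + r**2
j(5, -10)*G(3) - 12 = (5**2 + (-10)**2)*(2*3**2) - 12 = (25 + 100)*(2*9) - 12 = 125*18 - 12 = 2250 - 12 = 2238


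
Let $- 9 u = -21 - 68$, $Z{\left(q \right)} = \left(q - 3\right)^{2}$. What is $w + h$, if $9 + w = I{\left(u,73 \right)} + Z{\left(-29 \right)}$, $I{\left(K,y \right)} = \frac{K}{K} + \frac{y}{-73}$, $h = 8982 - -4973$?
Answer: $14970$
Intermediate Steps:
$Z{\left(q \right)} = \left(-3 + q\right)^{2}$
$h = 13955$ ($h = 8982 + 4973 = 13955$)
$u = \frac{89}{9}$ ($u = - \frac{-21 - 68}{9} = \left(- \frac{1}{9}\right) \left(-89\right) = \frac{89}{9} \approx 9.8889$)
$I{\left(K,y \right)} = 1 - \frac{y}{73}$ ($I{\left(K,y \right)} = 1 + y \left(- \frac{1}{73}\right) = 1 - \frac{y}{73}$)
$w = 1015$ ($w = -9 + \left(\left(1 - 1\right) + \left(-3 - 29\right)^{2}\right) = -9 + \left(\left(1 - 1\right) + \left(-32\right)^{2}\right) = -9 + \left(0 + 1024\right) = -9 + 1024 = 1015$)
$w + h = 1015 + 13955 = 14970$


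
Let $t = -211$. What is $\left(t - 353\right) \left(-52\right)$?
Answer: $29328$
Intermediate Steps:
$\left(t - 353\right) \left(-52\right) = \left(-211 - 353\right) \left(-52\right) = \left(-564\right) \left(-52\right) = 29328$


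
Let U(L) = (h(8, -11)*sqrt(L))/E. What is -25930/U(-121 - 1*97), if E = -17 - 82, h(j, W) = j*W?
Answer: 116685*I*sqrt(218)/872 ≈ 1975.7*I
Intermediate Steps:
h(j, W) = W*j
E = -99
U(L) = 8*sqrt(L)/9 (U(L) = ((-11*8)*sqrt(L))/(-99) = -88*sqrt(L)*(-1/99) = 8*sqrt(L)/9)
-25930/U(-121 - 1*97) = -25930*9/(8*sqrt(-121 - 1*97)) = -25930*9/(8*sqrt(-121 - 97)) = -25930*(-9*I*sqrt(218)/1744) = -(-116685)*I*sqrt(218)/872 = 116685*I*sqrt(218)/872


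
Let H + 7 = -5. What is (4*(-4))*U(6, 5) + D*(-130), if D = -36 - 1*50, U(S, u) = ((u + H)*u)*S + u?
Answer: 14460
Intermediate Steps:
H = -12 (H = -7 - 5 = -12)
U(S, u) = u + S*u*(-12 + u) (U(S, u) = ((u - 12)*u)*S + u = ((-12 + u)*u)*S + u = (u*(-12 + u))*S + u = S*u*(-12 + u) + u = u + S*u*(-12 + u))
D = -86 (D = -36 - 50 = -86)
(4*(-4))*U(6, 5) + D*(-130) = (4*(-4))*(5*(1 - 12*6 + 6*5)) - 86*(-130) = -80*(1 - 72 + 30) + 11180 = -80*(-41) + 11180 = -16*(-205) + 11180 = 3280 + 11180 = 14460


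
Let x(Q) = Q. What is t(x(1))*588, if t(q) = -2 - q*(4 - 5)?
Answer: -588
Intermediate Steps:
t(q) = -2 + q (t(q) = -2 - q*(-1) = -2 - (-1)*q = -2 + q)
t(x(1))*588 = (-2 + 1)*588 = -1*588 = -588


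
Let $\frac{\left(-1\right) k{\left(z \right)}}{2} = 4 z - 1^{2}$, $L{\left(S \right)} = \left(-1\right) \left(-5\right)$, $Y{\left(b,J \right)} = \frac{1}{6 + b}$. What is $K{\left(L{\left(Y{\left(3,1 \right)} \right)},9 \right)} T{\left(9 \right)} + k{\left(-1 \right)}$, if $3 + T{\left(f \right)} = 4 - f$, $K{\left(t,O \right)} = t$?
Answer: $-30$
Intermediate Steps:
$L{\left(S \right)} = 5$
$k{\left(z \right)} = 2 - 8 z$ ($k{\left(z \right)} = - 2 \left(4 z - 1^{2}\right) = - 2 \left(4 z - 1\right) = - 2 \left(-1 + 4 z\right) = 2 - 8 z$)
$T{\left(f \right)} = 1 - f$ ($T{\left(f \right)} = -3 - \left(-4 + f\right) = 1 - f$)
$K{\left(L{\left(Y{\left(3,1 \right)} \right)},9 \right)} T{\left(9 \right)} + k{\left(-1 \right)} = 5 \left(1 - 9\right) + \left(2 - -8\right) = 5 \left(1 - 9\right) + \left(2 + 8\right) = 5 \left(-8\right) + 10 = -40 + 10 = -30$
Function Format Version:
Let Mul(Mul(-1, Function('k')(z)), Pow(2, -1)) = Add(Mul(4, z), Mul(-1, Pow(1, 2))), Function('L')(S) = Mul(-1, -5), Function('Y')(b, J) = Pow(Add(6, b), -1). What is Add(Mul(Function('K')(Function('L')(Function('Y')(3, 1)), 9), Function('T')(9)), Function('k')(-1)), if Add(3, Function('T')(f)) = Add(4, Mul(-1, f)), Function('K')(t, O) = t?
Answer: -30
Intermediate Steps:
Function('L')(S) = 5
Function('k')(z) = Add(2, Mul(-8, z)) (Function('k')(z) = Mul(-2, Add(Mul(4, z), Mul(-1, Pow(1, 2)))) = Mul(-2, Add(Mul(4, z), Mul(-1, 1))) = Mul(-2, Add(Mul(4, z), -1)) = Mul(-2, Add(-1, Mul(4, z))) = Add(2, Mul(-8, z)))
Function('T')(f) = Add(1, Mul(-1, f)) (Function('T')(f) = Add(-3, Add(4, Mul(-1, f))) = Add(1, Mul(-1, f)))
Add(Mul(Function('K')(Function('L')(Function('Y')(3, 1)), 9), Function('T')(9)), Function('k')(-1)) = Add(Mul(5, Add(1, Mul(-1, 9))), Add(2, Mul(-8, -1))) = Add(Mul(5, Add(1, -9)), Add(2, 8)) = Add(Mul(5, -8), 10) = Add(-40, 10) = -30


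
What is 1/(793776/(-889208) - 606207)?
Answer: -111151/67380613479 ≈ -1.6496e-6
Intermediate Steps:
1/(793776/(-889208) - 606207) = 1/(793776*(-1/889208) - 606207) = 1/(-99222/111151 - 606207) = 1/(-67380613479/111151) = -111151/67380613479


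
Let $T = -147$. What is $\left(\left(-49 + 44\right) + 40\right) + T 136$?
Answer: $-19957$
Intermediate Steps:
$\left(\left(-49 + 44\right) + 40\right) + T 136 = \left(\left(-49 + 44\right) + 40\right) - 19992 = \left(-5 + 40\right) - 19992 = 35 - 19992 = -19957$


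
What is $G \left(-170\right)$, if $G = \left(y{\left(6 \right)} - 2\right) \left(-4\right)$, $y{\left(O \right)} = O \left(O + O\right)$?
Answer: $47600$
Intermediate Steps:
$y{\left(O \right)} = 2 O^{2}$ ($y{\left(O \right)} = O 2 O = 2 O^{2}$)
$G = -280$ ($G = \left(2 \cdot 6^{2} - 2\right) \left(-4\right) = \left(2 \cdot 36 - 2\right) \left(-4\right) = \left(72 - 2\right) \left(-4\right) = 70 \left(-4\right) = -280$)
$G \left(-170\right) = \left(-280\right) \left(-170\right) = 47600$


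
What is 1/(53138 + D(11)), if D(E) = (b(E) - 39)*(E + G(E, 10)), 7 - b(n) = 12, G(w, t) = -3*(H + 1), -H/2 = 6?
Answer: 1/51202 ≈ 1.9530e-5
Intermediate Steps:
H = -12 (H = -2*6 = -12)
G(w, t) = 33 (G(w, t) = -3*(-12 + 1) = -3*(-11) = 33)
b(n) = -5 (b(n) = 7 - 1*12 = 7 - 12 = -5)
D(E) = -1452 - 44*E (D(E) = (-5 - 39)*(E + 33) = -44*(33 + E) = -1452 - 44*E)
1/(53138 + D(11)) = 1/(53138 + (-1452 - 44*11)) = 1/(53138 + (-1452 - 484)) = 1/(53138 - 1936) = 1/51202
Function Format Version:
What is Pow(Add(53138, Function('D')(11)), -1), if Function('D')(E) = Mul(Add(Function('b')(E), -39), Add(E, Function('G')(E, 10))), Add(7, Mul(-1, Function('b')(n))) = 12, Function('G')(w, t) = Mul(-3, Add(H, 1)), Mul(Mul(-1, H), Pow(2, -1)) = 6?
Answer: Rational(1, 51202) ≈ 1.9530e-5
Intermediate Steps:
H = -12 (H = Mul(-2, 6) = -12)
Function('G')(w, t) = 33 (Function('G')(w, t) = Mul(-3, Add(-12, 1)) = Mul(-3, -11) = 33)
Function('b')(n) = -5 (Function('b')(n) = Add(7, Mul(-1, 12)) = Add(7, -12) = -5)
Function('D')(E) = Add(-1452, Mul(-44, E)) (Function('D')(E) = Mul(Add(-5, -39), Add(E, 33)) = Mul(-44, Add(33, E)) = Add(-1452, Mul(-44, E)))
Pow(Add(53138, Function('D')(11)), -1) = Pow(Add(53138, Add(-1452, Mul(-44, 11))), -1) = Pow(Add(53138, Add(-1452, -484)), -1) = Pow(Add(53138, -1936), -1) = Pow(51202, -1) = Rational(1, 51202)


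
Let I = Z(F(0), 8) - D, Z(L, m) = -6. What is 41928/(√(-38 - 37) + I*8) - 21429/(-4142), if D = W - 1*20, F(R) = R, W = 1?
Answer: 18294623943/45110522 - 209640*I*√3/10891 ≈ 405.55 - 33.34*I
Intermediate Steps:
D = -19 (D = 1 - 1*20 = 1 - 20 = -19)
I = 13 (I = -6 - 1*(-19) = -6 + 19 = 13)
41928/(√(-38 - 37) + I*8) - 21429/(-4142) = 41928/(√(-38 - 37) + 13*8) - 21429/(-4142) = 41928/(√(-75) + 104) - 21429*(-1/4142) = 41928/(5*I*√3 + 104) + 21429/4142 = 41928/(104 + 5*I*√3) + 21429/4142 = 21429/4142 + 41928/(104 + 5*I*√3)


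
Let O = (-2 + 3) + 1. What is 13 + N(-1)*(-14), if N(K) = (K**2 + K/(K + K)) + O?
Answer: -36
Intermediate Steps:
O = 2 (O = 1 + 1 = 2)
N(K) = 5/2 + K**2 (N(K) = (K**2 + K/(K + K)) + 2 = (K**2 + K/((2*K))) + 2 = (K**2 + (1/(2*K))*K) + 2 = (K**2 + 1/2) + 2 = (1/2 + K**2) + 2 = 5/2 + K**2)
13 + N(-1)*(-14) = 13 + (5/2 + (-1)**2)*(-14) = 13 + (5/2 + 1)*(-14) = 13 + (7/2)*(-14) = 13 - 49 = -36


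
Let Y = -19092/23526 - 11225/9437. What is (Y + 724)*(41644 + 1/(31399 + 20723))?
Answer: 57988370696295206141/1928643106194 ≈ 3.0067e+7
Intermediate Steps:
Y = -74041759/37002477 (Y = -19092*1/23526 - 11225*1/9437 = -3182/3921 - 11225/9437 = -74041759/37002477 ≈ -2.0010)
(Y + 724)*(41644 + 1/(31399 + 20723)) = (-74041759/37002477 + 724)*(41644 + 1/(31399 + 20723)) = 26715751589*(41644 + 1/52122)/37002477 = (26715751589/37002477)*(2170568569/52122) = 57988370696295206141/1928643106194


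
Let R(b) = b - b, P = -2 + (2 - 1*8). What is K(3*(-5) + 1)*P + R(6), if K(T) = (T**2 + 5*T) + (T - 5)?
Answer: -856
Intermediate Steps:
P = -8 (P = -2 + (2 - 8) = -2 - 6 = -8)
R(b) = 0
K(T) = -5 + T**2 + 6*T (K(T) = (T**2 + 5*T) + (-5 + T) = -5 + T**2 + 6*T)
K(3*(-5) + 1)*P + R(6) = (-5 + (3*(-5) + 1)**2 + 6*(3*(-5) + 1))*(-8) + 0 = (-5 + (-15 + 1)**2 + 6*(-15 + 1))*(-8) + 0 = (-5 + (-14)**2 + 6*(-14))*(-8) + 0 = (-5 + 196 - 84)*(-8) + 0 = 107*(-8) + 0 = -856 + 0 = -856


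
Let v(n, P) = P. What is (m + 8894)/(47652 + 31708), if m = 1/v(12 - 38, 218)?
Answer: 1938893/17300480 ≈ 0.11207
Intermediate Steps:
m = 1/218 ≈ 0.0045872
(m + 8894)/(47652 + 31708) = (1/218 + 8894)/(47652 + 31708) = (1938893/218)/79360 = (1938893/218)*(1/79360) = 1938893/17300480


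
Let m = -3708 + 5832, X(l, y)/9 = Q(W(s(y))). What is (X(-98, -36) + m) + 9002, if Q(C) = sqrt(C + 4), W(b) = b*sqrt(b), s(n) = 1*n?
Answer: 11126 + 18*sqrt(1 - 54*I) ≈ 11220.0 - 92.669*I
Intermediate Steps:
s(n) = n
W(b) = b**(3/2)
Q(C) = sqrt(4 + C)
X(l, y) = 9*sqrt(4 + y**(3/2))
m = 2124
(X(-98, -36) + m) + 9002 = (9*sqrt(4 + (-36)**(3/2)) + 2124) + 9002 = (9*sqrt(4 - 216*I) + 2124) + 9002 = (2124 + 9*sqrt(4 - 216*I)) + 9002 = 11126 + 9*sqrt(4 - 216*I)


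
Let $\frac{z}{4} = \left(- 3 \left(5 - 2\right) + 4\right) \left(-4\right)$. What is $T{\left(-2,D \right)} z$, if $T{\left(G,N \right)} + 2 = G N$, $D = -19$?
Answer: $2880$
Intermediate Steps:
$T{\left(G,N \right)} = -2 + G N$
$z = 80$ ($z = 4 \left(- 3 \left(5 - 2\right) + 4\right) \left(-4\right) = 4 \left(\left(-3\right) 3 + 4\right) \left(-4\right) = 4 \left(-9 + 4\right) \left(-4\right) = 4 \left(\left(-5\right) \left(-4\right)\right) = 4 \cdot 20 = 80$)
$T{\left(-2,D \right)} z = \left(-2 - -38\right) 80 = \left(-2 + 38\right) 80 = 36 \cdot 80 = 2880$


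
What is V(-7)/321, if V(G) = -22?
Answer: -22/321 ≈ -0.068536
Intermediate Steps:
V(-7)/321 = -22/321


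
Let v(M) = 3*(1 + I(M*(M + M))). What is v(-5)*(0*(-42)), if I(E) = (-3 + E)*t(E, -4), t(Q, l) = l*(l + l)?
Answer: 0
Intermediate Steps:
t(Q, l) = 2*l² (t(Q, l) = l*(2*l) = 2*l²)
I(E) = -96 + 32*E (I(E) = (-3 + E)*(2*(-4)²) = (-3 + E)*(2*16) = (-3 + E)*32 = -96 + 32*E)
v(M) = -285 + 192*M² (v(M) = 3*(1 + (-96 + 32*(M*(M + M)))) = 3*(1 + (-96 + 32*(M*(2*M)))) = 3*(1 + (-96 + 32*(2*M²))) = 3*(1 + (-96 + 64*M²)) = 3*(-95 + 64*M²) = -285 + 192*M²)
v(-5)*(0*(-42)) = (-285 + 192*(-5)²)*(0*(-42)) = (-285 + 192*25)*0 = (-285 + 4800)*0 = 4515*0 = 0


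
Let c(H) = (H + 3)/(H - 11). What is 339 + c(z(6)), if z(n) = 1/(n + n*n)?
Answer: 156152/461 ≈ 338.72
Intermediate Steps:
z(n) = 1/(n + n²)
c(H) = (3 + H)/(-11 + H)
339 + c(z(6)) = 339 + (3 + 1/(6*(1 + 6)))/(-11 + 1/(6*(1 + 6))) = 339 + (3 + (⅙)/7)/(-11 + (⅙)/7) = 339 + (3 + (⅙)*(⅐))/(-11 + (⅙)*(⅐)) = 339 + (3 + 1/42)/(-11 + 1/42) = 339 + (127/42)/(-461/42) = 339 - 42/461*127/42 = 339 - 127/461 = 156152/461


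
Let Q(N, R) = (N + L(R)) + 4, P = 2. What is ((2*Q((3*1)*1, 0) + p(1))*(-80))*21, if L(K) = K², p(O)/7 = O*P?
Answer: -47040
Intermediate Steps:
p(O) = 14*O (p(O) = 7*(O*2) = 7*(2*O) = 14*O)
Q(N, R) = 4 + N + R² (Q(N, R) = (N + R²) + 4 = 4 + N + R²)
((2*Q((3*1)*1, 0) + p(1))*(-80))*21 = ((2*(4 + (3*1)*1 + 0²) + 14*1)*(-80))*21 = ((2*(4 + 3*1 + 0) + 14)*(-80))*21 = ((2*(4 + 3 + 0) + 14)*(-80))*21 = ((2*7 + 14)*(-80))*21 = ((14 + 14)*(-80))*21 = (28*(-80))*21 = -2240*21 = -47040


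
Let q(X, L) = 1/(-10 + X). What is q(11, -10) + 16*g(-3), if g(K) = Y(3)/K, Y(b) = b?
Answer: -15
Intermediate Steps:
g(K) = 3/K
q(11, -10) + 16*g(-3) = 1/(-10 + 11) + 16*(3/(-3)) = 1/1 + 16*(3*(-1/3)) = 1 + 16*(-1) = 1 - 16 = -15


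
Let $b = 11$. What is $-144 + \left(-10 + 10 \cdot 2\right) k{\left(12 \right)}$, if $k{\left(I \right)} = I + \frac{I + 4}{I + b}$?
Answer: $- \frac{392}{23} \approx -17.043$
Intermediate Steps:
$k{\left(I \right)} = I + \frac{4 + I}{11 + I}$ ($k{\left(I \right)} = I + \frac{I + 4}{I + 11} = I + \frac{4 + I}{11 + I}$)
$-144 + \left(-10 + 10 \cdot 2\right) k{\left(12 \right)} = -144 + \left(-10 + 10 \cdot 2\right) \frac{4 + 12^{2} + 12 \cdot 12}{11 + 12} = -144 + \left(-10 + 20\right) \frac{4 + 144 + 144}{23} = -144 + 10 \cdot \frac{1}{23} \cdot 292 = -144 + 10 \cdot \frac{292}{23} = -144 + \frac{2920}{23} = - \frac{392}{23}$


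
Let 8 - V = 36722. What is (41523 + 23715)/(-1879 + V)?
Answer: -65238/38593 ≈ -1.6904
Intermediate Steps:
V = -36714 (V = 8 - 1*36722 = 8 - 36722 = -36714)
(41523 + 23715)/(-1879 + V) = (41523 + 23715)/(-1879 - 36714) = 65238/(-38593) = 65238*(-1/38593) = -65238/38593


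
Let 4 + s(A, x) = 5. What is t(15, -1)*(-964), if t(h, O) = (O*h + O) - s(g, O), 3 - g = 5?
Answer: 16388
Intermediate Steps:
g = -2 (g = 3 - 1*5 = 3 - 5 = -2)
s(A, x) = 1 (s(A, x) = -4 + 5 = 1)
t(h, O) = -1 + O + O*h (t(h, O) = (O*h + O) - 1*1 = (O + O*h) - 1 = -1 + O + O*h)
t(15, -1)*(-964) = (-1 - 1 - 1*15)*(-964) = (-1 - 1 - 15)*(-964) = -17*(-964) = 16388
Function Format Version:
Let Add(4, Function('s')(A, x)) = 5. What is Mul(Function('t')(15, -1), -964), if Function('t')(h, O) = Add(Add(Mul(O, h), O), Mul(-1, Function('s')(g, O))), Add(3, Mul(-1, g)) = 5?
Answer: 16388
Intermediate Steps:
g = -2 (g = Add(3, Mul(-1, 5)) = Add(3, -5) = -2)
Function('s')(A, x) = 1 (Function('s')(A, x) = Add(-4, 5) = 1)
Function('t')(h, O) = Add(-1, O, Mul(O, h)) (Function('t')(h, O) = Add(Add(Mul(O, h), O), Mul(-1, 1)) = Add(Add(O, Mul(O, h)), -1) = Add(-1, O, Mul(O, h)))
Mul(Function('t')(15, -1), -964) = Mul(Add(-1, -1, Mul(-1, 15)), -964) = Mul(Add(-1, -1, -15), -964) = Mul(-17, -964) = 16388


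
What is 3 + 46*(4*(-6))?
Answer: -1101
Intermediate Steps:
3 + 46*(4*(-6)) = 3 + 46*(-24) = 3 - 1104 = -1101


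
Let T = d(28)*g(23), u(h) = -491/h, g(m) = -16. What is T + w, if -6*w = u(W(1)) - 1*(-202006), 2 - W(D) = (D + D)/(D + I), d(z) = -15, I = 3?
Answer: -300358/9 ≈ -33373.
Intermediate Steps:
W(D) = 2 - 2*D/(3 + D) (W(D) = 2 - (D + D)/(D + 3) = 2 - 2*D/(3 + D))
T = 240 (T = -15*(-16) = 240)
w = -302518/9 (w = -(-491/(6/(3 + 1)) - 1*(-202006))/6 = -(-491/(6/4) + 202006)/6 = -(-491/(6*(1/4)) + 202006)/6 = -(-491/3/2 + 202006)/6 = -(-491*2/3 + 202006)/6 = -(-982/3 + 202006)/6 = -1/6*605036/3 = -302518/9 ≈ -33613.)
T + w = 240 - 302518/9 = -300358/9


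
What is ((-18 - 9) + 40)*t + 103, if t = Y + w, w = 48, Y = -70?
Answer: -183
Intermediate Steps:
t = -22 (t = -70 + 48 = -22)
((-18 - 9) + 40)*t + 103 = ((-18 - 9) + 40)*(-22) + 103 = (-27 + 40)*(-22) + 103 = 13*(-22) + 103 = -286 + 103 = -183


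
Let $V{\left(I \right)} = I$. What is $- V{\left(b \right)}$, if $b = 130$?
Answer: $-130$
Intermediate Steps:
$- V{\left(b \right)} = \left(-1\right) 130 = -130$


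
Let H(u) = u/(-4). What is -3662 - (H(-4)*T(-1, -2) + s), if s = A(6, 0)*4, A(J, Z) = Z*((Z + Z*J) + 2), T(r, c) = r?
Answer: -3661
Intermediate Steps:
H(u) = -u/4 (H(u) = u*(-¼) = -u/4)
A(J, Z) = Z*(2 + Z + J*Z) (A(J, Z) = Z*((Z + J*Z) + 2) = Z*(2 + Z + J*Z))
s = 0 (s = (0*(2 + 0 + 6*0))*4 = (0*(2 + 0 + 0))*4 = (0*2)*4 = 0*4 = 0)
-3662 - (H(-4)*T(-1, -2) + s) = -3662 - (-¼*(-4)*(-1) + 0) = -3662 - (1*(-1) + 0) = -3662 - (-1 + 0) = -3662 - 1*(-1) = -3662 + 1 = -3661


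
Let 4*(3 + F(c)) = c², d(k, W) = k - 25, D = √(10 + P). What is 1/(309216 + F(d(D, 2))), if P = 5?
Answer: 1237492/382846603141 + 50*√15/382846603141 ≈ 3.2328e-6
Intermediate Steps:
D = √15 (D = √(10 + 5) = √15 ≈ 3.8730)
d(k, W) = -25 + k
F(c) = -3 + c²/4
1/(309216 + F(d(D, 2))) = 1/(309216 + (-3 + (-25 + √15)²/4)) = 1/(309213 + (-25 + √15)²/4)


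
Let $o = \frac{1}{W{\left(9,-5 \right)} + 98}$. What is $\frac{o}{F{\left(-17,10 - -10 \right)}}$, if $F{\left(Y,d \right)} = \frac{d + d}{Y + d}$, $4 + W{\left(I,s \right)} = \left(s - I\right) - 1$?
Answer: $\frac{3}{3160} \approx 0.00094937$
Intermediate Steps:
$W{\left(I,s \right)} = -5 + s - I$ ($W{\left(I,s \right)} = -4 - \left(1 + I - s\right) = -5 + s - I$)
$F{\left(Y,d \right)} = \frac{2 d}{Y + d}$
$o = \frac{1}{79}$ ($o = \frac{1}{\left(-5 - 5 - 9\right) + 98} = \frac{1}{-19 + 98} = \frac{1}{79} \approx 0.012658$)
$\frac{o}{F{\left(-17,10 - -10 \right)}} = \frac{1}{79 \frac{2 \left(10 - -10\right)}{-17 + \left(10 - -10\right)}} = \frac{1}{79 \frac{2 \left(10 + 10\right)}{-17 + \left(10 + 10\right)}} = \frac{1}{79 \cdot 2 \cdot 20 \frac{1}{-17 + 20}} = \frac{1}{79 \cdot 2 \cdot 20 \cdot \frac{1}{3}} = \frac{1}{79 \cdot \frac{40}{3}} = \frac{1}{79} \cdot \frac{3}{40} = \frac{3}{3160}$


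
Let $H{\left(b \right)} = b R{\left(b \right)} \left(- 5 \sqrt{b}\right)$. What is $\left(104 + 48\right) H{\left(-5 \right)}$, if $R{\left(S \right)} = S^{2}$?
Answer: $95000 i \sqrt{5} \approx 2.1243 \cdot 10^{5} i$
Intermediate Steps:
$H{\left(b \right)} = - 5 b^{\frac{7}{2}}$ ($H{\left(b \right)} = b b^{2} \left(- 5 \sqrt{b}\right) = b^{3} \left(- 5 \sqrt{b}\right) = - 5 b^{\frac{7}{2}}$)
$\left(104 + 48\right) H{\left(-5 \right)} = \left(104 + 48\right) \left(- 5 \left(-5\right)^{\frac{7}{2}}\right) = 152 \left(- 5 \left(- 125 i \sqrt{5}\right)\right) = 152 \cdot 625 i \sqrt{5} = 95000 i \sqrt{5}$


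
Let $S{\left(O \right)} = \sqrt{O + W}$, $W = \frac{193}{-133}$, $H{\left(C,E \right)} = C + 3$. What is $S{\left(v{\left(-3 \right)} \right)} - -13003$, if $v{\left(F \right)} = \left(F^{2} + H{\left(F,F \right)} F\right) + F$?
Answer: $13003 + \frac{11 \sqrt{665}}{133} \approx 13005.0$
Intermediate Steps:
$H{\left(C,E \right)} = 3 + C$
$v{\left(F \right)} = F + F^{2} + F \left(3 + F\right)$ ($v{\left(F \right)} = \left(F^{2} + \left(3 + F\right) F\right) + F = \left(F^{2} + F \left(3 + F\right)\right) + F = F + F^{2} + F \left(3 + F\right)$)
$W = - \frac{193}{133}$ ($W = 193 \left(- \frac{1}{133}\right) = - \frac{193}{133} \approx -1.4511$)
$S{\left(O \right)} = \sqrt{- \frac{193}{133} + O}$ ($S{\left(O \right)} = \sqrt{O - \frac{193}{133}} = \sqrt{- \frac{193}{133} + O}$)
$S{\left(v{\left(-3 \right)} \right)} - -13003 = \frac{\sqrt{-25669 + 17689 \cdot 2 \left(-3\right) \left(2 - 3\right)}}{133} - -13003 = \frac{\sqrt{-25669 + 17689 \cdot 2 \left(-3\right) \left(-1\right)}}{133} + 13003 = \frac{\sqrt{-25669 + 17689 \cdot 6}}{133} + 13003 = \frac{\sqrt{-25669 + 106134}}{133} + 13003 = \frac{\sqrt{80465}}{133} + 13003 = \frac{11 \sqrt{665}}{133} + 13003 = 13003 + \frac{11 \sqrt{665}}{133}$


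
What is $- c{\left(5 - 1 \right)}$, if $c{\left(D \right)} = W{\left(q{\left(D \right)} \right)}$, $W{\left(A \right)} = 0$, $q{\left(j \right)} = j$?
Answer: $0$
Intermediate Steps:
$c{\left(D \right)} = 0$
$- c{\left(5 - 1 \right)} = \left(-1\right) 0 = 0$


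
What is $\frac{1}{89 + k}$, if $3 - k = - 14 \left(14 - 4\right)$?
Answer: $\frac{1}{232} \approx 0.0043103$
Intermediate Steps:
$k = 143$ ($k = 3 - - 14 \left(14 - 4\right) = 3 - \left(-14\right) 10 = 3 - -140 = 3 + 140 = 143$)
$\frac{1}{89 + k} = \frac{1}{89 + 143} = \frac{1}{232}$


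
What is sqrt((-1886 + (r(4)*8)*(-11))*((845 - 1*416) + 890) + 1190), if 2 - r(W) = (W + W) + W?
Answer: 2*I*sqrt(331431) ≈ 1151.4*I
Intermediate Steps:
r(W) = 2 - 3*W (r(W) = 2 - ((W + W) + W) = 2 - (2*W + W) = 2 - 3*W)
sqrt((-1886 + (r(4)*8)*(-11))*((845 - 1*416) + 890) + 1190) = sqrt((-1886 + ((2 - 3*4)*8)*(-11))*((845 - 1*416) + 890) + 1190) = sqrt((-1886 + ((2 - 12)*8)*(-11))*((845 - 416) + 890) + 1190) = sqrt((-1886 - 10*8*(-11))*(429 + 890) + 1190) = sqrt((-1886 - 80*(-11))*1319 + 1190) = sqrt((-1886 + 880)*1319 + 1190) = sqrt(-1006*1319 + 1190) = sqrt(-1326914 + 1190) = sqrt(-1325724) = 2*I*sqrt(331431)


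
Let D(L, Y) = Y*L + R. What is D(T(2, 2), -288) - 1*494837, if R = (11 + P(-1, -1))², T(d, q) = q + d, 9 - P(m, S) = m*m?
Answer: -495628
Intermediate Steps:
P(m, S) = 9 - m² (P(m, S) = 9 - m*m = 9 - m²)
T(d, q) = d + q
R = 361 (R = (11 + (9 - 1*(-1)²))² = (11 + (9 - 1*1))² = (11 + (9 - 1))² = (11 + 8)² = 19² = 361)
D(L, Y) = 361 + L*Y (D(L, Y) = Y*L + 361 = L*Y + 361 = 361 + L*Y)
D(T(2, 2), -288) - 1*494837 = (361 + (2 + 2)*(-288)) - 1*494837 = (361 + 4*(-288)) - 494837 = (361 - 1152) - 494837 = -791 - 494837 = -495628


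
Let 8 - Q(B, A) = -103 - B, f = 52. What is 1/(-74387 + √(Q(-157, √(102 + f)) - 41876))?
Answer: -74387/5533467691 - 3*I*√4658/5533467691 ≈ -1.3443e-5 - 3.7002e-8*I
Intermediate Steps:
Q(B, A) = 111 + B (Q(B, A) = 8 - (-103 - B) = 8 + (103 + B) = 111 + B)
1/(-74387 + √(Q(-157, √(102 + f)) - 41876)) = 1/(-74387 + √((111 - 157) - 41876)) = 1/(-74387 + √(-46 - 41876)) = 1/(-74387 + √(-41922)) = 1/(-74387 + 3*I*√4658)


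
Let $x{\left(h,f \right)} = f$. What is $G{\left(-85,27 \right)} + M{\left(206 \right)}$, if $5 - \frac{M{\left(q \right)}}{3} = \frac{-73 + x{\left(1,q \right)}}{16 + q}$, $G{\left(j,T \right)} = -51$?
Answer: $- \frac{2797}{74} \approx -37.797$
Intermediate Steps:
$M{\left(q \right)} = 15 - \frac{3 \left(-73 + q\right)}{16 + q}$ ($M{\left(q \right)} = 15 - 3 \frac{-73 + q}{16 + q} = 15 - \frac{3 \left(-73 + q\right)}{16 + q}$)
$G{\left(-85,27 \right)} + M{\left(206 \right)} = -51 + \frac{3 \left(153 + 4 \cdot 206\right)}{16 + 206} = -51 + \frac{3 \left(153 + 824\right)}{222} = -51 + 3 \cdot \frac{1}{222} \cdot 977 = -51 + \frac{977}{74} = - \frac{2797}{74}$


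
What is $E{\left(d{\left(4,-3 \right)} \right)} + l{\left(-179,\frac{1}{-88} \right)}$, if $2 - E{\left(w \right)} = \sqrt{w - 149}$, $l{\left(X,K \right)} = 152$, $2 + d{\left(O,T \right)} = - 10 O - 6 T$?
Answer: $154 - i \sqrt{173} \approx 154.0 - 13.153 i$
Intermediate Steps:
$d{\left(O,T \right)} = -2 - 10 O - 6 T$ ($d{\left(O,T \right)} = -2 - \left(6 T + 10 O\right) = -2 - 10 O - 6 T$)
$E{\left(w \right)} = 2 - \sqrt{-149 + w}$ ($E{\left(w \right)} = 2 - \sqrt{w - 149} = 2 - \sqrt{-149 + w}$)
$E{\left(d{\left(4,-3 \right)} \right)} + l{\left(-179,\frac{1}{-88} \right)} = \left(2 - \sqrt{-149 - 24}\right) + 152 = \left(2 - \sqrt{-173}\right) + 152 = \left(2 - i \sqrt{173}\right) + 152 = 154 - i \sqrt{173}$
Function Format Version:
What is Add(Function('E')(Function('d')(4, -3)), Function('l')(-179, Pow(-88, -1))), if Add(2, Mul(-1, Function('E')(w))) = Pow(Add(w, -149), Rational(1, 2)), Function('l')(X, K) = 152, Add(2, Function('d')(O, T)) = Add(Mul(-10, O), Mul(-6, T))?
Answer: Add(154, Mul(-1, I, Pow(173, Rational(1, 2)))) ≈ Add(154.00, Mul(-13.153, I))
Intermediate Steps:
Function('d')(O, T) = Add(-2, Mul(-10, O), Mul(-6, T)) (Function('d')(O, T) = Add(-2, Add(Mul(-10, O), Mul(-6, T))) = Add(-2, Mul(-10, O), Mul(-6, T)))
Function('E')(w) = Add(2, Mul(-1, Pow(Add(-149, w), Rational(1, 2)))) (Function('E')(w) = Add(2, Mul(-1, Pow(Add(w, -149), Rational(1, 2)))) = Add(2, Mul(-1, Pow(Add(-149, w), Rational(1, 2)))))
Add(Function('E')(Function('d')(4, -3)), Function('l')(-179, Pow(-88, -1))) = Add(Add(2, Mul(-1, Pow(Add(-149, Add(-2, Mul(-10, 4), Mul(-6, -3))), Rational(1, 2)))), 152) = Add(Add(2, Mul(-1, Pow(Add(-149, Add(-2, -40, 18)), Rational(1, 2)))), 152) = Add(Add(2, Mul(-1, Pow(Add(-149, -24), Rational(1, 2)))), 152) = Add(Add(2, Mul(-1, Pow(-173, Rational(1, 2)))), 152) = Add(Add(2, Mul(-1, Mul(I, Pow(173, Rational(1, 2))))), 152) = Add(Add(2, Mul(-1, I, Pow(173, Rational(1, 2)))), 152) = Add(154, Mul(-1, I, Pow(173, Rational(1, 2))))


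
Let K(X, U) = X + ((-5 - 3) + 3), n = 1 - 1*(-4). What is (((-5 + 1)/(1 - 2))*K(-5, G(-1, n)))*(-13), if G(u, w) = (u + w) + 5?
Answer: 520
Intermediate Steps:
n = 5 (n = 1 + 4 = 5)
G(u, w) = 5 + u + w
K(X, U) = -5 + X (K(X, U) = X + (-8 + 3) = X - 5 = -5 + X)
(((-5 + 1)/(1 - 2))*K(-5, G(-1, n)))*(-13) = (((-5 + 1)/(1 - 2))*(-5 - 5))*(-13) = (-4/(-1)*(-10))*(-13) = (-4*(-1)*(-10))*(-13) = (4*(-10))*(-13) = -40*(-13) = 520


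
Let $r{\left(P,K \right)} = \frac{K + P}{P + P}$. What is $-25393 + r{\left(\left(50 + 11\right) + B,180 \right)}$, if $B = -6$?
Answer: $- \frac{558599}{22} \approx -25391.0$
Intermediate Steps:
$r{\left(P,K \right)} = \frac{K + P}{2 P}$
$-25393 + r{\left(\left(50 + 11\right) + B,180 \right)} = -25393 + \frac{180 + \left(\left(50 + 11\right) - 6\right)}{2 \left(\left(50 + 11\right) - 6\right)} = -25393 + \frac{180 + \left(61 - 6\right)}{2 \left(61 - 6\right)} = -25393 + \frac{180 + 55}{2 \cdot 55} = -25393 + \frac{1}{2} \cdot \frac{1}{55} \cdot 235 = -25393 + \frac{47}{22} = - \frac{558599}{22}$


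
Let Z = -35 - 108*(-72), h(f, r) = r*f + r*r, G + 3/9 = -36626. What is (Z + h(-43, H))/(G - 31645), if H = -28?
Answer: -29187/204814 ≈ -0.14250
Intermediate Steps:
G = -109879/3 (G = -⅓ - 36626 = -109879/3 ≈ -36626.)
h(f, r) = r² + f*r (h(f, r) = f*r + r² = r² + f*r)
Z = 7741 (Z = -35 + 7776 = 7741)
(Z + h(-43, H))/(G - 31645) = (7741 - 28*(-43 - 28))/(-109879/3 - 31645) = (7741 - 28*(-71))/(-204814/3) = (7741 + 1988)*(-3/204814) = 9729*(-3/204814) = -29187/204814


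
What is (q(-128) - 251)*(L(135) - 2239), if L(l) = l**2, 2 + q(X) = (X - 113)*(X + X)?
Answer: 982227798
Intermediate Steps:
q(X) = -2 + 2*X*(-113 + X) (q(X) = -2 + (X - 113)*(X + X) = -2 + (-113 + X)*(2*X) = -2 + 2*X*(-113 + X))
(q(-128) - 251)*(L(135) - 2239) = ((-2 - 226*(-128) + 2*(-128)**2) - 251)*(135**2 - 2239) = ((-2 + 28928 + 2*16384) - 251)*(18225 - 2239) = ((-2 + 28928 + 32768) - 251)*15986 = (61694 - 251)*15986 = 61443*15986 = 982227798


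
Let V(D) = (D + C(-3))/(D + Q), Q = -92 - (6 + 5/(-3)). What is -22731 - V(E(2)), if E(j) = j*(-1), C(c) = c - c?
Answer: -6705651/295 ≈ -22731.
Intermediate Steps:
Q = -289/3 (Q = -92 - (6 + 5*(-1/3)) = -92 - (6 - 5/3) = -92 - 13/3 = -289/3 ≈ -96.333)
C(c) = 0
E(j) = -j
V(D) = D/(-289/3 + D) (V(D) = (D + 0)/(D - 289/3) = D/(-289/3 + D))
-22731 - V(E(2)) = -22731 - 3*(-1*2)/(-289 + 3*(-1*2)) = -22731 - 3*(-2)/(-289 + 3*(-2)) = -22731 - 3*(-2)/(-289 - 6) = -22731 - 3*(-2)/(-295) = -22731 - 3*(-2)*(-1)/295 = -22731 - 1*6/295 = -22731 - 6/295 = -6705651/295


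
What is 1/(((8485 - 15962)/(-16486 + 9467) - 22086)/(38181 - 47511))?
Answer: 65487270/155014157 ≈ 0.42246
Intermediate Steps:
1/(((8485 - 15962)/(-16486 + 9467) - 22086)/(38181 - 47511)) = 1/((-7477/(-7019) - 22086)/(-9330)) = 1/((-7477*(-1/7019) - 22086)*(-1/9330)) = 1/((7477/7019 - 22086)*(-1/9330)) = 1/(-155014157/7019*(-1/9330)) = 1/(155014157/65487270) = 65487270/155014157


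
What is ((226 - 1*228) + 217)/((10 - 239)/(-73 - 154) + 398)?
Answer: 9761/18115 ≈ 0.53884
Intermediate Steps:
((226 - 1*228) + 217)/((10 - 239)/(-73 - 154) + 398) = ((226 - 228) + 217)/(-229/(-227) + 398) = (-2 + 217)/(-229*(-1/227) + 398) = 215/(229/227 + 398) = 215/(90575/227) = 215*(227/90575) = 9761/18115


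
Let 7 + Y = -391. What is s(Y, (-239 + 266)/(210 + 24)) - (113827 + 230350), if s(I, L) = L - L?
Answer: -344177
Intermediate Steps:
Y = -398 (Y = -7 - 391 = -398)
s(I, L) = 0
s(Y, (-239 + 266)/(210 + 24)) - (113827 + 230350) = 0 - (113827 + 230350) = 0 - 1*344177 = 0 - 344177 = -344177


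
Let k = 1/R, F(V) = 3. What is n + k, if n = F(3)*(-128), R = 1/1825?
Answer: 1441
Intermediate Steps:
R = 1/1825 ≈ 0.00054795
n = -384 (n = 3*(-128) = -384)
k = 1825 (k = 1/(1/1825) = 1825)
n + k = -384 + 1825 = 1441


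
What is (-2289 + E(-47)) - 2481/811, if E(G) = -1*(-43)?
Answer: -1823987/811 ≈ -2249.1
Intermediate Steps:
E(G) = 43
(-2289 + E(-47)) - 2481/811 = (-2289 + 43) - 2481/811 = -2246 - 2481*1/811 = -2246 - 2481/811 = -1823987/811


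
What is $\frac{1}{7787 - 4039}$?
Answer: $\frac{1}{3748} \approx 0.00026681$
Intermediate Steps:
$\frac{1}{7787 - 4039} = \frac{1}{3748}$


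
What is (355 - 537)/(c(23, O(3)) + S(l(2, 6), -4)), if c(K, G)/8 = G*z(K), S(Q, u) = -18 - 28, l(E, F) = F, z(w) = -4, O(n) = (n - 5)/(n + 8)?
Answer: 77/17 ≈ 4.5294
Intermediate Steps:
O(n) = (-5 + n)/(8 + n)
S(Q, u) = -46
c(K, G) = -32*G (c(K, G) = 8*(G*(-4)) = 8*(-4*G) = -32*G)
(355 - 537)/(c(23, O(3)) + S(l(2, 6), -4)) = (355 - 537)/(-32*(-5 + 3)/(8 + 3) - 46) = -182/(-32*(-2)/11 - 46) = -182/(-32*(-2/11) - 46) = -182/(64/11 - 46) = -182/(-442/11) = -182*(-11/442) = 77/17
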